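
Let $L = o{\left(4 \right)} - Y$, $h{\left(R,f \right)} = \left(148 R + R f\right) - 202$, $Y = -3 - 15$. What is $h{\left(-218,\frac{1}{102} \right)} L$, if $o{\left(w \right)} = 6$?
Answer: $- \frac{13247000}{17} \approx -7.7924 \cdot 10^{5}$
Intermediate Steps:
$Y = -18$ ($Y = -3 - 15 = -18$)
$h{\left(R,f \right)} = -202 + 148 R + R f$
$L = 24$ ($L = 6 - -18 = 6 + 18 = 24$)
$h{\left(-218,\frac{1}{102} \right)} L = \left(-202 + 148 \left(-218\right) - \frac{218}{102}\right) 24 = \left(-202 - 32264 - \frac{109}{51}\right) 24 = \left(- \frac{1655875}{51}\right) 24 = - \frac{13247000}{17}$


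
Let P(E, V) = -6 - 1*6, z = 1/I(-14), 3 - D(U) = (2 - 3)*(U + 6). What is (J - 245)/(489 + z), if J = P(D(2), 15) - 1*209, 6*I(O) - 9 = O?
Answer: -2330/2439 ≈ -0.95531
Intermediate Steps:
I(O) = 3/2 + O/6
D(U) = 9 + U (D(U) = 3 - (2 - 3)*(U + 6) = 3 - (-1)*(6 + U) = 3 - (-6 - U) = 3 + (6 + U) = 9 + U)
z = -6/5 (z = 1/(3/2 + (⅙)*(-14)) = 1/(3/2 - 7/3) = 1/(-⅚) = -6/5 ≈ -1.2000)
P(E, V) = -12 (P(E, V) = -6 - 6 = -12)
J = -221 (J = -12 - 1*209 = -12 - 209 = -221)
(J - 245)/(489 + z) = (-221 - 245)/(489 - 6/5) = -466/2439/5 = -466*5/2439 = -2330/2439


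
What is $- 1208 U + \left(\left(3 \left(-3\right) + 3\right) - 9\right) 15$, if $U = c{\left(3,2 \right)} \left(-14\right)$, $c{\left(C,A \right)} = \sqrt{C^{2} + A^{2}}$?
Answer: $-225 + 16912 \sqrt{13} \approx 60752.0$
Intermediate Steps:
$c{\left(C,A \right)} = \sqrt{A^{2} + C^{2}}$
$U = - 14 \sqrt{13}$ ($U = \sqrt{2^{2} + 3^{2}} \left(-14\right) = \sqrt{4 + 9} \left(-14\right) = \sqrt{13} \left(-14\right) = - 14 \sqrt{13} \approx -50.478$)
$- 1208 U + \left(\left(3 \left(-3\right) + 3\right) - 9\right) 15 = - 1208 \left(- 14 \sqrt{13}\right) + \left(\left(3 \left(-3\right) + 3\right) - 9\right) 15 = 16912 \sqrt{13} + \left(\left(-9 + 3\right) - 9\right) 15 = 16912 \sqrt{13} + \left(-6 - 9\right) 15 = 16912 \sqrt{13} - 225 = -225 + 16912 \sqrt{13}$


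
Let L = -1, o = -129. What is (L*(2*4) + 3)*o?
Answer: 645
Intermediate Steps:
(L*(2*4) + 3)*o = (-2*4 + 3)*(-129) = (-1*8 + 3)*(-129) = (-8 + 3)*(-129) = -5*(-129) = 645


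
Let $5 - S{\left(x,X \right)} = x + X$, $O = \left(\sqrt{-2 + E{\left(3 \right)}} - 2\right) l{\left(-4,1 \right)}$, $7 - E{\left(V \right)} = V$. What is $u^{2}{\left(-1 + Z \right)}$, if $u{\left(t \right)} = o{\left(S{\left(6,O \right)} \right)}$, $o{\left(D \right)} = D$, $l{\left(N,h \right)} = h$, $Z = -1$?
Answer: $\left(1 - \sqrt{2}\right)^{2} \approx 0.17157$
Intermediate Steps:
$E{\left(V \right)} = 7 - V$
$O = -2 + \sqrt{2}$ ($O = \left(\sqrt{-2 + \left(7 - 3\right)} - 2\right) 1 = \left(\sqrt{-2 + 4} - 2\right) 1 = \left(\sqrt{2} - 2\right) 1 = \left(-2 + \sqrt{2}\right) 1 = -2 + \sqrt{2} \approx -0.58579$)
$S{\left(x,X \right)} = 5 - X - x$ ($S{\left(x,X \right)} = 5 - \left(x + X\right) = 5 - \left(X + x\right) = 5 - X - x$)
$u{\left(t \right)} = 1 - \sqrt{2}$ ($u{\left(t \right)} = 5 - \left(-2 + \sqrt{2}\right) - 6 = 5 + \left(2 - \sqrt{2}\right) - 6 = 1 - \sqrt{2}$)
$u^{2}{\left(-1 + Z \right)} = \left(1 - \sqrt{2}\right)^{2}$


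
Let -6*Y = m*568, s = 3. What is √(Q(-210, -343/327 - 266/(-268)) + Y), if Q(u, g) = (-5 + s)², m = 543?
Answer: 10*I*√514 ≈ 226.72*I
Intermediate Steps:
Q(u, g) = 4 (Q(u, g) = (-5 + 3)² = (-2)² = 4)
Y = -51404 (Y = -181*568/2 = -⅙*308424 = -51404)
√(Q(-210, -343/327 - 266/(-268)) + Y) = √(4 - 51404) = √(-51400) = 10*I*√514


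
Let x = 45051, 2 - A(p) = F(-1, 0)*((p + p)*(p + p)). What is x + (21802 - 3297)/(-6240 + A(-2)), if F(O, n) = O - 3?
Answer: 278126369/6174 ≈ 45048.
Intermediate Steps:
F(O, n) = -3 + O
A(p) = 2 + 16*p² (A(p) = 2 - (-3 - 1)*(p + p)*(p + p) = 2 - (-4)*(2*p)*(2*p) = 2 - (-4)*4*p² = 2 - (-16)*p² = 2 + 16*p²)
x + (21802 - 3297)/(-6240 + A(-2)) = 45051 + (21802 - 3297)/(-6240 + (2 + 16*(-2)²)) = 45051 + 18505/(-6240 + (2 + 16*4)) = 45051 + 18505/(-6240 + (2 + 64)) = 45051 + 18505/(-6240 + 66) = 45051 + 18505/(-6174) = 45051 + 18505*(-1/6174) = 45051 - 18505/6174 = 278126369/6174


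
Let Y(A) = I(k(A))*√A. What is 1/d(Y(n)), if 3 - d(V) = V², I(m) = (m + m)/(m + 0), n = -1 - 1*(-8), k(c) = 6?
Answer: -1/25 ≈ -0.040000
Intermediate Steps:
n = 7 (n = -1 + 8 = 7)
I(m) = 2 (I(m) = (2*m)/m = 2)
Y(A) = 2*√A
d(V) = 3 - V²
1/d(Y(n)) = 1/(3 - (2*√7)²) = 1/(3 - 1*28) = 1/(3 - 28) = 1/(-25) = -1/25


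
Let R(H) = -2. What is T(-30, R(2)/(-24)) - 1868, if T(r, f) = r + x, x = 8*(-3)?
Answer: -1922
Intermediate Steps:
x = -24
T(r, f) = -24 + r (T(r, f) = r - 24 = -24 + r)
T(-30, R(2)/(-24)) - 1868 = (-24 - 30) - 1868 = -54 - 1868 = -1922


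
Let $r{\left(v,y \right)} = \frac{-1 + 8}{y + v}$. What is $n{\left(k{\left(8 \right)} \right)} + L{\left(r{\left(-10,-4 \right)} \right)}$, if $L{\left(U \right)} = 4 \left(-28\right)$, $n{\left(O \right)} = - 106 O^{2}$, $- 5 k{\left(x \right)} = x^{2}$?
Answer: $- \frac{436976}{25} \approx -17479.0$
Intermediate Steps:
$k{\left(x \right)} = - \frac{x^{2}}{5}$
$r{\left(v,y \right)} = \frac{7}{v + y}$
$L{\left(U \right)} = -112$
$n{\left(k{\left(8 \right)} \right)} + L{\left(r{\left(-10,-4 \right)} \right)} = - 106 \left(- \frac{8^{2}}{5}\right)^{2} - 112 = - 106 \left(\left(- \frac{1}{5}\right) 64\right)^{2} - 112 = - 106 \left(- \frac{64}{5}\right)^{2} - 112 = \left(-106\right) \frac{4096}{25} - 112 = - \frac{434176}{25} - 112 = - \frac{436976}{25}$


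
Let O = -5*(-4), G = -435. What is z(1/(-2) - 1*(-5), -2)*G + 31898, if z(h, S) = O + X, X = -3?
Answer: 24503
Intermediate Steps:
O = 20
z(h, S) = 17 (z(h, S) = 20 - 3 = 17)
z(1/(-2) - 1*(-5), -2)*G + 31898 = 17*(-435) + 31898 = -7395 + 31898 = 24503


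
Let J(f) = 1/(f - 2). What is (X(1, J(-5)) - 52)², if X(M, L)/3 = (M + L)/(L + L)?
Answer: 3721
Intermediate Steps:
J(f) = 1/(-2 + f)
X(M, L) = 3*(L + M)/(2*L) (X(M, L) = 3*((M + L)/(L + L)) = 3*((L + M)/((2*L))) = 3*((L + M)*(1/(2*L))) = 3*((L + M)/(2*L)) = 3*(L + M)/(2*L))
(X(1, J(-5)) - 52)² = (3*(1/(-2 - 5) + 1)/(2*(1/(-2 - 5))) - 52)² = (3*(1/(-7) + 1)/(2*(1/(-7))) - 52)² = (3*(-⅐ + 1)/(2*(-⅐)) - 52)² = ((3/2)*(-7)*(6/7) - 52)² = (-9 - 52)² = (-61)² = 3721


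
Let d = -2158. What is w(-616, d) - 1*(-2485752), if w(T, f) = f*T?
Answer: 3815080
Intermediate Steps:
w(T, f) = T*f
w(-616, d) - 1*(-2485752) = -616*(-2158) - 1*(-2485752) = 1329328 + 2485752 = 3815080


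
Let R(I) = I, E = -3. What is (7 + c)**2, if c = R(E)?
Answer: 16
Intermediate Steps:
c = -3
(7 + c)**2 = (7 - 3)**2 = 4**2 = 16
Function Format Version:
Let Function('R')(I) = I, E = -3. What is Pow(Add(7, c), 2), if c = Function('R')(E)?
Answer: 16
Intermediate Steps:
c = -3
Pow(Add(7, c), 2) = Pow(Add(7, -3), 2) = Pow(4, 2) = 16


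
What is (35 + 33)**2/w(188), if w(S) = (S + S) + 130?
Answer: 2312/253 ≈ 9.1383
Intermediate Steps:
w(S) = 130 + 2*S (w(S) = 2*S + 130 = 130 + 2*S)
(35 + 33)**2/w(188) = (35 + 33)**2/(130 + 2*188) = 68**2/(130 + 376) = 4624/506 = 4624*(1/506) = 2312/253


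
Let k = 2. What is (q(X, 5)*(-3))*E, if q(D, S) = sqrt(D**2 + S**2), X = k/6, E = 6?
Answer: -6*sqrt(226) ≈ -90.200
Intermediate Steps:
X = 1/3 (X = 2/6 = 2*(1/6) = 1/3 ≈ 0.33333)
(q(X, 5)*(-3))*E = (sqrt((1/3)**2 + 5**2)*(-3))*6 = (sqrt(1/9 + 25)*(-3))*6 = (sqrt(226/9)*(-3))*6 = ((sqrt(226)/3)*(-3))*6 = -sqrt(226)*6 = -6*sqrt(226)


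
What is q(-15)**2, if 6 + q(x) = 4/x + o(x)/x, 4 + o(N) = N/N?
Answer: 8281/225 ≈ 36.804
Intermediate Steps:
o(N) = -3 (o(N) = -4 + N/N = -4 + 1 = -3)
q(x) = -6 + 1/x (q(x) = -6 + (4/x - 3/x) = -6 + 1/x)
q(-15)**2 = (-6 + 1/(-15))**2 = (-6 - 1/15)**2 = (-91/15)**2 = 8281/225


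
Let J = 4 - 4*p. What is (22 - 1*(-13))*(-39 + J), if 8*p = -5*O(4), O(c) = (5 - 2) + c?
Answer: -1225/2 ≈ -612.50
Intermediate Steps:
O(c) = 3 + c
p = -35/8 (p = (-5*(3 + 4))/8 = (-5*7)/8 = (⅛)*(-35) = -35/8 ≈ -4.3750)
J = 43/2 (J = 4 - 4*(-35/8) = 4 + 35/2 = 43/2 ≈ 21.500)
(22 - 1*(-13))*(-39 + J) = (22 - 1*(-13))*(-39 + 43/2) = (22 + 13)*(-35/2) = 35*(-35/2) = -1225/2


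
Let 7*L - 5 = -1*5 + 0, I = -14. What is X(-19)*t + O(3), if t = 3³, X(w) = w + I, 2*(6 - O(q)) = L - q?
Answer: -1767/2 ≈ -883.50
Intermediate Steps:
L = 0 (L = 5/7 + (-1*5 + 0)/7 = 5/7 + (-5 + 0)/7 = 5/7 + (⅐)*(-5) = 5/7 - 5/7 = 0)
O(q) = 6 + q/2 (O(q) = 6 - (0 - q)/2 = 6 - (-1)*q/2 = 6 + q/2)
X(w) = -14 + w (X(w) = w - 14 = -14 + w)
t = 27
X(-19)*t + O(3) = (-14 - 19)*27 + (6 + (½)*3) = -33*27 + (6 + 3/2) = -891 + 15/2 = -1767/2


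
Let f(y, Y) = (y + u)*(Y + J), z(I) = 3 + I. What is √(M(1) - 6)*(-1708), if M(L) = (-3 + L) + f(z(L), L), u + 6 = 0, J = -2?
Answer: -1708*I*√6 ≈ -4183.7*I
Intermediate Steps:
u = -6 (u = -6 + 0 = -6)
f(y, Y) = (-6 + y)*(-2 + Y) (f(y, Y) = (y - 6)*(Y - 2) = (-6 + y)*(-2 + Y))
M(L) = 3 - 7*L + L*(3 + L) (M(L) = (-3 + L) + (12 - 6*L - 2*(3 + L) + L*(3 + L)) = (-3 + L) + (12 - 6*L + (-6 - 2*L) + L*(3 + L)) = (-3 + L) + (6 - 8*L + L*(3 + L)) = 3 - 7*L + L*(3 + L))
√(M(1) - 6)*(-1708) = √((3 + 1² - 4*1) - 6)*(-1708) = √((3 + 1 - 4) - 6)*(-1708) = √(0 - 6)*(-1708) = √(-6)*(-1708) = (I*√6)*(-1708) = -1708*I*√6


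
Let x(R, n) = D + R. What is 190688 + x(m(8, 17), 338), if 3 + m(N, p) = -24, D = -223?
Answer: 190438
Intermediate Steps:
m(N, p) = -27 (m(N, p) = -3 - 24 = -27)
x(R, n) = -223 + R
190688 + x(m(8, 17), 338) = 190688 + (-223 - 27) = 190688 - 250 = 190438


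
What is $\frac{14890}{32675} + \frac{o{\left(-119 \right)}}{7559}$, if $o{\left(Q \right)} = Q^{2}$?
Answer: $\frac{115052837}{49398065} \approx 2.3291$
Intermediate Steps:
$\frac{14890}{32675} + \frac{o{\left(-119 \right)}}{7559} = \frac{14890}{32675} + \frac{\left(-119\right)^{2}}{7559} = 14890 \cdot \frac{1}{32675} + 14161 \cdot \frac{1}{7559} = \frac{2978}{6535} + \frac{14161}{7559} = \frac{115052837}{49398065}$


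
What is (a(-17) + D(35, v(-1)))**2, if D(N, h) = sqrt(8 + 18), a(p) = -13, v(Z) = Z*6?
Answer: (13 - sqrt(26))**2 ≈ 62.425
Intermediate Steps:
v(Z) = 6*Z
D(N, h) = sqrt(26)
(a(-17) + D(35, v(-1)))**2 = (-13 + sqrt(26))**2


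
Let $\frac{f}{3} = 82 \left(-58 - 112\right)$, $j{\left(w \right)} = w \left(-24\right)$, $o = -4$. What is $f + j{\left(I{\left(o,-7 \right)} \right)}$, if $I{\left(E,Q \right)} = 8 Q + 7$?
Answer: $-40644$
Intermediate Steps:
$I{\left(E,Q \right)} = 7 + 8 Q$
$j{\left(w \right)} = - 24 w$
$f = -41820$ ($f = 3 \cdot 82 \left(-58 - 112\right) = 3 \cdot 82 \left(-170\right) = 3 \left(-13940\right) = -41820$)
$f + j{\left(I{\left(o,-7 \right)} \right)} = -41820 - 24 \left(7 + 8 \left(-7\right)\right) = -41820 - 24 \left(7 - 56\right) = -41820 - -1176 = -41820 + 1176 = -40644$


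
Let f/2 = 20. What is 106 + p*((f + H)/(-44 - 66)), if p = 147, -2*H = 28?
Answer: 3919/55 ≈ 71.255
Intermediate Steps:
H = -14 (H = -½*28 = -14)
f = 40 (f = 2*20 = 40)
106 + p*((f + H)/(-44 - 66)) = 106 + 147*((40 - 14)/(-44 - 66)) = 106 + 147*(26/(-110)) = 106 + 147*(26*(-1/110)) = 106 + 147*(-13/55) = 106 - 1911/55 = 3919/55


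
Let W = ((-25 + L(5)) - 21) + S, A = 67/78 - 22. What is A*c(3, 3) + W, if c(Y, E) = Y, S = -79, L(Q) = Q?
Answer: -4769/26 ≈ -183.42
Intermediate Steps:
A = -1649/78 (A = 67*(1/78) - 22 = 67/78 - 22 = -1649/78 ≈ -21.141)
W = -120 (W = ((-25 + 5) - 21) - 79 = (-20 - 21) - 79 = -41 - 79 = -120)
A*c(3, 3) + W = -1649/78*3 - 120 = -1649/26 - 120 = -4769/26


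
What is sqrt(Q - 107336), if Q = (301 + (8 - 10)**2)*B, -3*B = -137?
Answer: I*sqrt(840669)/3 ≈ 305.63*I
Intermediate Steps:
B = 137/3 (B = -1/3*(-137) = 137/3 ≈ 45.667)
Q = 41785/3 (Q = (301 + (8 - 10)**2)*(137/3) = (301 + (-2)**2)*(137/3) = (301 + 4)*(137/3) = 305*(137/3) = 41785/3 ≈ 13928.)
sqrt(Q - 107336) = sqrt(41785/3 - 107336) = sqrt(-280223/3) = I*sqrt(840669)/3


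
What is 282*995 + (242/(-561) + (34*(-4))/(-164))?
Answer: 586714522/2091 ≈ 2.8059e+5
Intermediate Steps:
282*995 + (242/(-561) + (34*(-4))/(-164)) = 280590 + (242*(-1/561) - 136*(-1/164)) = 280590 + (-22/51 + 34/41) = 280590 + 832/2091 = 586714522/2091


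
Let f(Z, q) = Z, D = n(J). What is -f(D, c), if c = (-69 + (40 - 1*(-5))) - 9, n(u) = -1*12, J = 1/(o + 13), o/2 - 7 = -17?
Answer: 12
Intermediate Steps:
o = -20 (o = 14 + 2*(-17) = 14 - 34 = -20)
J = -⅐ (J = 1/(-20 + 13) = 1/(-7) = -⅐ ≈ -0.14286)
n(u) = -12
c = -33 (c = (-69 + (40 + 5)) - 9 = (-69 + 45) - 9 = -24 - 9 = -33)
D = -12
-f(D, c) = -1*(-12) = 12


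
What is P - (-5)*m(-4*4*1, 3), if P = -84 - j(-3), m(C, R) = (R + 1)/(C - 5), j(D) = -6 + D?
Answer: -1595/21 ≈ -75.952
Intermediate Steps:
m(C, R) = (1 + R)/(-5 + C)
P = -75 (P = -84 - (-6 - 3) = -84 - 1*(-9) = -84 + 9 = -75)
P - (-5)*m(-4*4*1, 3) = -75 - (-5)*(1 + 3)/(-5 - 4*4*1) = -75 - (-5)*4/(-5 - 16*1) = -75 - (-5)*4/(-5 - 16) = -75 - (-5)*4/(-21) = -75 - (-5)*(-1/21*4) = -75 - (-5)*(-4)/21 = -75 - 1*20/21 = -75 - 20/21 = -1595/21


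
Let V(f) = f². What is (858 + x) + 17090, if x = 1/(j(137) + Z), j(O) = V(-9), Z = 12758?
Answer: 230434373/12839 ≈ 17948.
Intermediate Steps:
j(O) = 81 (j(O) = (-9)² = 81)
x = 1/12839 (x = 1/(81 + 12758) = 1/12839 ≈ 7.7888e-5)
(858 + x) + 17090 = (858 + 1/12839) + 17090 = 11015863/12839 + 17090 = 230434373/12839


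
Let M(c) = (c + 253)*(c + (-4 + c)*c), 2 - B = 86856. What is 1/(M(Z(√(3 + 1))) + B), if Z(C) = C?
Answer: -1/87364 ≈ -1.1446e-5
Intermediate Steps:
B = -86854 (B = 2 - 1*86856 = 2 - 86856 = -86854)
M(c) = (253 + c)*(c + c*(-4 + c))
1/(M(Z(√(3 + 1))) + B) = 1/(√(3 + 1)*(-759 + (√(3 + 1))² + 250*√(3 + 1)) - 86854) = 1/(√4*(-759 + (√4)² + 250*√4) - 86854) = 1/(2*(-759 + 2² + 250*2) - 86854) = 1/(2*(-759 + 4 + 500) - 86854) = 1/(2*(-255) - 86854) = 1/(-510 - 86854) = 1/(-87364) = -1/87364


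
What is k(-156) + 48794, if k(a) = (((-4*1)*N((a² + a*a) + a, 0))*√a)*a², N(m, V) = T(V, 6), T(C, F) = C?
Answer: 48794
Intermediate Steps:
N(m, V) = V
k(a) = 0 (k(a) = ((-4*1*0)*√a)*a² = ((-4*0)*√a)*a² = (0*√a)*a² = 0*a² = 0)
k(-156) + 48794 = 0 + 48794 = 48794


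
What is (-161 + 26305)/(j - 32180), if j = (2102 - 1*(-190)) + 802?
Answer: -13072/14543 ≈ -0.89885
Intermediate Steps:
j = 3094 (j = (2102 + 190) + 802 = 2292 + 802 = 3094)
(-161 + 26305)/(j - 32180) = (-161 + 26305)/(3094 - 32180) = 26144/(-29086) = 26144*(-1/29086) = -13072/14543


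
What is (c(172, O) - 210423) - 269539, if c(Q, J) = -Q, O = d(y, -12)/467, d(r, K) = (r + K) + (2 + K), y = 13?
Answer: -480134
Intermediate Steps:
d(r, K) = 2 + r + 2*K (d(r, K) = (K + r) + (2 + K) = 2 + r + 2*K)
O = -9/467 (O = (2 + 13 + 2*(-12))/467 = (2 + 13 - 24)*(1/467) = -9*1/467 = -9/467 ≈ -0.019272)
(c(172, O) - 210423) - 269539 = (-1*172 - 210423) - 269539 = (-172 - 210423) - 269539 = -210595 - 269539 = -480134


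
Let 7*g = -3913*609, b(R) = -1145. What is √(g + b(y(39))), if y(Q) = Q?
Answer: 2*I*√85394 ≈ 584.45*I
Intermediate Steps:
g = -340431 (g = (-3913*609)/7 = (⅐)*(-2383017) = -340431)
√(g + b(y(39))) = √(-340431 - 1145) = √(-341576) = 2*I*√85394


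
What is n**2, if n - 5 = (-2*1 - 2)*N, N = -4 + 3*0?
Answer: 441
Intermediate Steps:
N = -4 (N = -4 + 0 = -4)
n = 21 (n = 5 + (-2*1 - 2)*(-4) = 5 + (-2 - 2)*(-4) = 5 - 4*(-4) = 5 + 16 = 21)
n**2 = 21**2 = 441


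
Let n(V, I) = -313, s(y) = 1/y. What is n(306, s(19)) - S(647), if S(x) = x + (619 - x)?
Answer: -932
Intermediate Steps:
S(x) = 619
n(306, s(19)) - S(647) = -313 - 1*619 = -313 - 619 = -932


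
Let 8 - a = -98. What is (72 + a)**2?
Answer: 31684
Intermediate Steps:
a = 106 (a = 8 - 1*(-98) = 8 + 98 = 106)
(72 + a)**2 = (72 + 106)**2 = 178**2 = 31684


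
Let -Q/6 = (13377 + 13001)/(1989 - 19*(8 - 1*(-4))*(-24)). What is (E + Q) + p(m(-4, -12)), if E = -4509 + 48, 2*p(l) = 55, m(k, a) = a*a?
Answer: -22157741/4974 ≈ -4454.7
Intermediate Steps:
m(k, a) = a**2
p(l) = 55/2 (p(l) = (1/2)*55 = 55/2)
E = -4461
Q = -52756/2487 (Q = -6*(13377 + 13001)/(1989 - 19*(8 - 1*(-4))*(-24)) = -158268/(1989 - 19*(8 + 4)*(-24)) = -158268/(1989 - 19*12*(-24)) = -158268/(1989 - 228*(-24)) = -158268/(1989 + 5472) = -158268/7461 = -6*26378/7461 = -52756/2487 ≈ -21.213)
(E + Q) + p(m(-4, -12)) = (-4461 - 52756/2487) + 55/2 = -11147263/2487 + 55/2 = -22157741/4974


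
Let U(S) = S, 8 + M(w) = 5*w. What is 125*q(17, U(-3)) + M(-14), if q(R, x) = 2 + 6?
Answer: 922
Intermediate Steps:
M(w) = -8 + 5*w
q(R, x) = 8
125*q(17, U(-3)) + M(-14) = 125*8 + (-8 + 5*(-14)) = 1000 + (-8 - 70) = 1000 - 78 = 922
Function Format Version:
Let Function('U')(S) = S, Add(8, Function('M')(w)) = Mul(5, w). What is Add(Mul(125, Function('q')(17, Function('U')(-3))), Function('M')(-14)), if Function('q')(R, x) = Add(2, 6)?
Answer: 922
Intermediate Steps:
Function('M')(w) = Add(-8, Mul(5, w))
Function('q')(R, x) = 8
Add(Mul(125, Function('q')(17, Function('U')(-3))), Function('M')(-14)) = Add(Mul(125, 8), Add(-8, Mul(5, -14))) = Add(1000, Add(-8, -70)) = Add(1000, -78) = 922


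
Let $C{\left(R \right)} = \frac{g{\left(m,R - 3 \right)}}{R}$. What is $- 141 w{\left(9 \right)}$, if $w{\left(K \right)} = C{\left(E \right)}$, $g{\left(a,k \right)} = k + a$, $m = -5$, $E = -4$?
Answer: $-423$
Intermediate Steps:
$g{\left(a,k \right)} = a + k$
$C{\left(R \right)} = \frac{-8 + R}{R}$ ($C{\left(R \right)} = \frac{-5 + \left(R - 3\right)}{R} = \frac{-5 + \left(-3 + R\right)}{R} = \frac{-8 + R}{R}$)
$w{\left(K \right)} = 3$ ($w{\left(K \right)} = \frac{-8 - 4}{-4} = \left(- \frac{1}{4}\right) \left(-12\right) = 3$)
$- 141 w{\left(9 \right)} = \left(-141\right) 3 = -423$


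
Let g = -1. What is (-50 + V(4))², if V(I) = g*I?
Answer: 2916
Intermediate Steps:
V(I) = -I
(-50 + V(4))² = (-50 - 1*4)² = (-50 - 4)² = (-54)² = 2916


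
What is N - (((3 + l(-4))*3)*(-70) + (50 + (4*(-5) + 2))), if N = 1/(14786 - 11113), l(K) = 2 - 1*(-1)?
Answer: 4510445/3673 ≈ 1228.0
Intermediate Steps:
l(K) = 3 (l(K) = 2 + 1 = 3)
N = 1/3673 ≈ 0.00027226
N - (((3 + l(-4))*3)*(-70) + (50 + (4*(-5) + 2))) = 1/3673 - (((3 + 3)*3)*(-70) + (50 + (4*(-5) + 2))) = 1/3673 - ((6*3)*(-70) + (50 + (-20 + 2))) = 1/3673 - (18*(-70) + (50 - 18)) = 1/3673 - (-1260 + 32) = 1/3673 - 1*(-1228) = 1/3673 + 1228 = 4510445/3673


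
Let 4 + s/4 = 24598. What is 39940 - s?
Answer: -58436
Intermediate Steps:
s = 98376 (s = -16 + 4*24598 = -16 + 98392 = 98376)
39940 - s = 39940 - 1*98376 = 39940 - 98376 = -58436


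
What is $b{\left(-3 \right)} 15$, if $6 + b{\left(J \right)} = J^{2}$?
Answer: $45$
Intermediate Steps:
$b{\left(J \right)} = -6 + J^{2}$
$b{\left(-3 \right)} 15 = \left(-6 + \left(-3\right)^{2}\right) 15 = \left(-6 + 9\right) 15 = 3 \cdot 15 = 45$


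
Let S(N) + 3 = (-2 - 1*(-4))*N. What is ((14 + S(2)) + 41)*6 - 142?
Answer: 194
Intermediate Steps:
S(N) = -3 + 2*N (S(N) = -3 + (-2 - 1*(-4))*N = -3 + (-2 + 4)*N = -3 + 2*N)
((14 + S(2)) + 41)*6 - 142 = ((14 + (-3 + 2*2)) + 41)*6 - 142 = ((14 + (-3 + 4)) + 41)*6 - 142 = ((14 + 1) + 41)*6 - 142 = (15 + 41)*6 - 142 = 56*6 - 142 = 336 - 142 = 194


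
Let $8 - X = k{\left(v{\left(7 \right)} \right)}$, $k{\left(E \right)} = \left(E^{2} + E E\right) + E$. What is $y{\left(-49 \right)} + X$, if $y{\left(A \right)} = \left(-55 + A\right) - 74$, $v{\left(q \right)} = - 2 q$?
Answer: $-548$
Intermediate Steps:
$k{\left(E \right)} = E + 2 E^{2}$ ($k{\left(E \right)} = \left(E^{2} + E^{2}\right) + E = 2 E^{2} + E = E + 2 E^{2}$)
$y{\left(A \right)} = -129 + A$
$X = -370$ ($X = 8 - \left(-2\right) 7 \left(1 + 2 \left(\left(-2\right) 7\right)\right) = 8 - - 14 \left(1 + 2 \left(-14\right)\right) = 8 - - 14 \left(1 - 28\right) = 8 - \left(-14\right) \left(-27\right) = 8 - 378 = -370$)
$y{\left(-49 \right)} + X = \left(-129 - 49\right) - 370 = -178 - 370 = -548$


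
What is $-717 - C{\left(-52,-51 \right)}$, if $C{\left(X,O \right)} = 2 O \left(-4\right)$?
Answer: $-1125$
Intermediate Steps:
$C{\left(X,O \right)} = - 8 O$
$-717 - C{\left(-52,-51 \right)} = -717 - \left(-8\right) \left(-51\right) = -717 - 408 = -1125$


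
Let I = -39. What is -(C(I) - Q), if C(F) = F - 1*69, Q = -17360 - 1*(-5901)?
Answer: -11351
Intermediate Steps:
Q = -11459 (Q = -17360 + 5901 = -11459)
C(F) = -69 + F (C(F) = F - 69 = -69 + F)
-(C(I) - Q) = -((-69 - 39) - 1*(-11459)) = -(-108 + 11459) = -1*11351 = -11351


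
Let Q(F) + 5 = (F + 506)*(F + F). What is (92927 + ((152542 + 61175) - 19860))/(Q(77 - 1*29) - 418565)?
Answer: -143392/182693 ≈ -0.78488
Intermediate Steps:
Q(F) = -5 + 2*F*(506 + F) (Q(F) = -5 + (F + 506)*(F + F) = -5 + (506 + F)*(2*F) = -5 + 2*F*(506 + F))
(92927 + ((152542 + 61175) - 19860))/(Q(77 - 1*29) - 418565) = (92927 + ((152542 + 61175) - 19860))/((-5 + 2*(77 - 1*29)**2 + 1012*(77 - 1*29)) - 418565) = (92927 + (213717 - 19860))/((-5 + 2*(77 - 29)**2 + 1012*(77 - 29)) - 418565) = (92927 + 193857)/((-5 + 2*48**2 + 1012*48) - 418565) = 286784/((-5 + 2*2304 + 48576) - 418565) = 286784/((-5 + 4608 + 48576) - 418565) = 286784/(53179 - 418565) = 286784/(-365386) = 286784*(-1/365386) = -143392/182693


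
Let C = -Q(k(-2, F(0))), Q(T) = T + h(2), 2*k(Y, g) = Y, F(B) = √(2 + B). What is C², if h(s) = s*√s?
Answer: 9 - 4*√2 ≈ 3.3431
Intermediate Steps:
k(Y, g) = Y/2
h(s) = s^(3/2)
Q(T) = T + 2*√2 (Q(T) = T + 2^(3/2) = T + 2*√2)
C = 1 - 2*√2 (C = -((½)*(-2) + 2*√2) = -(-1 + 2*√2) = 1 - 2*√2 ≈ -1.8284)
C² = (1 - 2*√2)²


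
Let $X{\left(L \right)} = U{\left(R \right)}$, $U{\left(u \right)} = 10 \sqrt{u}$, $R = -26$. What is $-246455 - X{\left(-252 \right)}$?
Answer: $-246455 - 10 i \sqrt{26} \approx -2.4646 \cdot 10^{5} - 50.99 i$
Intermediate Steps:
$X{\left(L \right)} = 10 i \sqrt{26}$ ($X{\left(L \right)} = 10 \sqrt{-26} = 10 i \sqrt{26}$)
$-246455 - X{\left(-252 \right)} = -246455 - 10 i \sqrt{26}$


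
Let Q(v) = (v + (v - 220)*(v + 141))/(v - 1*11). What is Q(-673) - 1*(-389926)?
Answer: 266234981/684 ≈ 3.8923e+5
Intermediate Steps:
Q(v) = (v + (-220 + v)*(141 + v))/(-11 + v) (Q(v) = (v + (-220 + v)*(141 + v))/(v - 11) = (v + (-220 + v)*(141 + v))/(-11 + v))
Q(-673) - 1*(-389926) = (-31020 + (-673)**2 - 78*(-673))/(-11 - 673) - 1*(-389926) = (-31020 + 452929 + 52494)/(-684) + 389926 = -1/684*474403 + 389926 = -474403/684 + 389926 = 266234981/684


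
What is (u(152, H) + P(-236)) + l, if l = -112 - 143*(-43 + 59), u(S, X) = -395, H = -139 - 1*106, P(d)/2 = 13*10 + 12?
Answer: -2511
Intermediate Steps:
P(d) = 284 (P(d) = 2*(13*10 + 12) = 2*(130 + 12) = 2*142 = 284)
H = -245 (H = -139 - 106 = -245)
l = -2400 (l = -112 - 143*16 = -112 - 2288 = -2400)
(u(152, H) + P(-236)) + l = (-395 + 284) - 2400 = -111 - 2400 = -2511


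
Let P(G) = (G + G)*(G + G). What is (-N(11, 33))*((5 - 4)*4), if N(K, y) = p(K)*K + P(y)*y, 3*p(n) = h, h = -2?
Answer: -1724888/3 ≈ -5.7496e+5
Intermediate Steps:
p(n) = -⅔ (p(n) = (⅓)*(-2) = -⅔)
P(G) = 4*G² (P(G) = (2*G)*(2*G) = 4*G²)
N(K, y) = 4*y³ - 2*K/3 (N(K, y) = -2*K/3 + (4*y²)*y = -2*K/3 + 4*y³ = 4*y³ - 2*K/3)
(-N(11, 33))*((5 - 4)*4) = (-(4*33³ - ⅔*11))*((5 - 4)*4) = (-(4*35937 - 22/3))*(1*4) = -(143748 - 22/3)*4 = -1*431222/3*4 = -431222/3*4 = -1724888/3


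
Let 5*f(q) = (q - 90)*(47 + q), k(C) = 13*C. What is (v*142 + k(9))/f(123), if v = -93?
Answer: -4363/374 ≈ -11.666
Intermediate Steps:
f(q) = (-90 + q)*(47 + q)/5 (f(q) = ((q - 90)*(47 + q))/5 = ((-90 + q)*(47 + q))/5 = (-90 + q)*(47 + q)/5)
(v*142 + k(9))/f(123) = (-93*142 + 13*9)/(-846 - 43/5*123 + (⅕)*123²) = (-13206 + 117)/(-846 - 5289/5 + (⅕)*15129) = -13089/(-846 - 5289/5 + 15129/5) = -13089/1122 = -13089*1/1122 = -4363/374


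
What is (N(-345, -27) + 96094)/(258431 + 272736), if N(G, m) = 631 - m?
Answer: 96752/531167 ≈ 0.18215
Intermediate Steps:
(N(-345, -27) + 96094)/(258431 + 272736) = ((631 - 1*(-27)) + 96094)/(258431 + 272736) = ((631 + 27) + 96094)/531167 = (658 + 96094)*(1/531167) = 96752*(1/531167) = 96752/531167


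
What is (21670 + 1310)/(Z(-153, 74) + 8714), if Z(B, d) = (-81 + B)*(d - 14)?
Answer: -11490/2663 ≈ -4.3147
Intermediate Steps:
Z(B, d) = (-81 + B)*(-14 + d)
(21670 + 1310)/(Z(-153, 74) + 8714) = (21670 + 1310)/((1134 - 81*74 - 14*(-153) - 153*74) + 8714) = 22980/((1134 - 5994 + 2142 - 11322) + 8714) = 22980/(-14040 + 8714) = 22980/(-5326) = 22980*(-1/5326) = -11490/2663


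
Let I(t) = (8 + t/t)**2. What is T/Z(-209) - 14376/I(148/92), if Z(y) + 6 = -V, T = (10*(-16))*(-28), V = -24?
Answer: 1928/27 ≈ 71.407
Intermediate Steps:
I(t) = 81 (I(t) = (8 + 1)**2 = 9**2 = 81)
T = 4480 (T = -160*(-28) = 4480)
Z(y) = 18 (Z(y) = -6 - 1*(-24) = -6 + 24 = 18)
T/Z(-209) - 14376/I(148/92) = 4480/18 - 14376/81 = 4480*(1/18) - 14376*1/81 = 2240/9 - 4792/27 = 1928/27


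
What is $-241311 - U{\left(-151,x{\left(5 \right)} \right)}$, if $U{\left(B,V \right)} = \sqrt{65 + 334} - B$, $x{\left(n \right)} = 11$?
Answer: $-241462 - \sqrt{399} \approx -2.4148 \cdot 10^{5}$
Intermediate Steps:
$U{\left(B,V \right)} = \sqrt{399} - B$
$-241311 - U{\left(-151,x{\left(5 \right)} \right)} = -241311 - \left(\sqrt{399} - -151\right) = -241311 - \left(\sqrt{399} + 151\right) = -241311 - \left(151 + \sqrt{399}\right) = -241462 - \sqrt{399}$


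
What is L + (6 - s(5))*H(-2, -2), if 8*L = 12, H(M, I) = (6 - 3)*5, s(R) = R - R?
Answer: 183/2 ≈ 91.500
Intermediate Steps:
s(R) = 0
H(M, I) = 15 (H(M, I) = 3*5 = 15)
L = 3/2 (L = (⅛)*12 = 3/2 ≈ 1.5000)
L + (6 - s(5))*H(-2, -2) = 3/2 + (6 - 1*0)*15 = 3/2 + (6 + 0)*15 = 3/2 + 6*15 = 3/2 + 90 = 183/2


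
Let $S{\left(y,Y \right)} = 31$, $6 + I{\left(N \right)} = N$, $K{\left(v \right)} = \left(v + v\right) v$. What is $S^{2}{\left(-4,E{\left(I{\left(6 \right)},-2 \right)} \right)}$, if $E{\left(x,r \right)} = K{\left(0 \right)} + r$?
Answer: $961$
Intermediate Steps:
$K{\left(v \right)} = 2 v^{2}$ ($K{\left(v \right)} = 2 v v = 2 v^{2}$)
$I{\left(N \right)} = -6 + N$
$E{\left(x,r \right)} = r$ ($E{\left(x,r \right)} = 2 \cdot 0^{2} + r = 2 \cdot 0 + r = 0 + r = r$)
$S^{2}{\left(-4,E{\left(I{\left(6 \right)},-2 \right)} \right)} = 31^{2} = 961$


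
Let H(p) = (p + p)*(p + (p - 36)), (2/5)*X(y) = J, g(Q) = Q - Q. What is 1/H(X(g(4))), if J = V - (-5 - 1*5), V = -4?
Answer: -1/180 ≈ -0.0055556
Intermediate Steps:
g(Q) = 0
J = 6 (J = -4 - (-5 - 1*5) = -4 - (-5 - 5) = -4 - 1*(-10) = -4 + 10 = 6)
X(y) = 15 (X(y) = (5/2)*6 = 15)
H(p) = 2*p*(-36 + 2*p) (H(p) = (2*p)*(p + (-36 + p)) = (2*p)*(-36 + 2*p) = 2*p*(-36 + 2*p))
1/H(X(g(4))) = 1/(4*15*(-18 + 15)) = 1/(4*15*(-3)) = 1/(-180) = -1/180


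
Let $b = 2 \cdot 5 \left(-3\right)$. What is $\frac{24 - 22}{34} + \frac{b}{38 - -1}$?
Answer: $- \frac{157}{221} \approx -0.71041$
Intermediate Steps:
$b = -30$ ($b = 10 \left(-3\right) = -30$)
$\frac{24 - 22}{34} + \frac{b}{38 - -1} = \frac{24 - 22}{34} - \frac{30}{38 - -1} = 2 \cdot \frac{1}{34} - \frac{30}{38 + \left(-6 + 7\right)} = \frac{1}{17} - \frac{30}{38 + 1} = \frac{1}{17} - \frac{30}{39} = \frac{1}{17} - \frac{10}{13} = - \frac{157}{221}$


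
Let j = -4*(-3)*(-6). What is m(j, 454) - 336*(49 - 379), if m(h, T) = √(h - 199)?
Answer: 110880 + I*√271 ≈ 1.1088e+5 + 16.462*I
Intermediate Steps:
j = -72 (j = 12*(-6) = -72)
m(h, T) = √(-199 + h)
m(j, 454) - 336*(49 - 379) = √(-199 - 72) - 336*(49 - 379) = √(-271) - 336*(-330) = I*√271 - 1*(-110880) = I*√271 + 110880 = 110880 + I*√271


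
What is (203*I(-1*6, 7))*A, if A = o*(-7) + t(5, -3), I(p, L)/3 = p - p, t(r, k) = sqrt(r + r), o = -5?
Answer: 0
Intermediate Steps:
t(r, k) = sqrt(2)*sqrt(r) (t(r, k) = sqrt(2*r) = sqrt(2)*sqrt(r))
I(p, L) = 0 (I(p, L) = 3*(p - p) = 3*0 = 0)
A = 35 + sqrt(10) (A = -5*(-7) + sqrt(2)*sqrt(5) = 35 + sqrt(10) ≈ 38.162)
(203*I(-1*6, 7))*A = (203*0)*(35 + sqrt(10)) = 0*(35 + sqrt(10)) = 0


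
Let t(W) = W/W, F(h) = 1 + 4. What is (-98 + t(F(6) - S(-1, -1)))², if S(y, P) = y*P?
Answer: 9409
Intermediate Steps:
F(h) = 5
S(y, P) = P*y
t(W) = 1
(-98 + t(F(6) - S(-1, -1)))² = (-98 + 1)² = (-97)² = 9409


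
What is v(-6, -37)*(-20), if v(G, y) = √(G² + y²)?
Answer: -20*√1405 ≈ -749.67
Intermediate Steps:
v(-6, -37)*(-20) = √((-6)² + (-37)²)*(-20) = √(36 + 1369)*(-20) = √1405*(-20) = -20*√1405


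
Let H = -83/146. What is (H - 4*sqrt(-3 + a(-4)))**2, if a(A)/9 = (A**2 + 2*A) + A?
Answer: 11261737/21316 + 332*sqrt(33)/73 ≈ 554.45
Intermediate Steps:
a(A) = 9*A**2 + 27*A (a(A) = 9*((A**2 + 2*A) + A) = 9*(A**2 + 3*A) = 9*A**2 + 27*A)
H = -83/146 (H = -83*1/146 = -83/146 ≈ -0.56849)
(H - 4*sqrt(-3 + a(-4)))**2 = (-83/146 - 4*sqrt(-3 + 9*(-4)*(3 - 4)))**2 = (-83/146 - 4*sqrt(-3 + 9*(-4)*(-1)))**2 = (-83/146 - 4*sqrt(-3 + 36))**2 = (-83/146 - 4*sqrt(33))**2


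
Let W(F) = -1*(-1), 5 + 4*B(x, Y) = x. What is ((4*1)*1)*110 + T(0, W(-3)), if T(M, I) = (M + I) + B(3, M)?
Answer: 881/2 ≈ 440.50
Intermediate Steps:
B(x, Y) = -5/4 + x/4
W(F) = 1
T(M, I) = -1/2 + I + M (T(M, I) = (M + I) + (-5/4 + (1/4)*3) = (I + M) + (-5/4 + 3/4) = (I + M) - 1/2 = -1/2 + I + M)
((4*1)*1)*110 + T(0, W(-3)) = ((4*1)*1)*110 + (-1/2 + 1 + 0) = (4*1)*110 + 1/2 = 4*110 + 1/2 = 440 + 1/2 = 881/2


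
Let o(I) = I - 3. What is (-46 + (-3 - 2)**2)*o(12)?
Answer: -189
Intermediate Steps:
o(I) = -3 + I
(-46 + (-3 - 2)**2)*o(12) = (-46 + (-3 - 2)**2)*(-3 + 12) = (-46 + (-5)**2)*9 = (-46 + 25)*9 = -21*9 = -189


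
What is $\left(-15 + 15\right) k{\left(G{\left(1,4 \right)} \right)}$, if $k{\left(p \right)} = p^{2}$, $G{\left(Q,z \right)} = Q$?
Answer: $0$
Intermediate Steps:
$\left(-15 + 15\right) k{\left(G{\left(1,4 \right)} \right)} = \left(-15 + 15\right) 1^{2} = 0 \cdot 1 = 0$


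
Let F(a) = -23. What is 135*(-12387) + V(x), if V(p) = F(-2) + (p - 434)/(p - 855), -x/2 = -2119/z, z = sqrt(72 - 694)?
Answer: (-3543533773*sqrt(622) + 444664287566*I)/(-265905*I + 2119*sqrt(622)) ≈ -1.6723e+6 + 0.093994*I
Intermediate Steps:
z = I*sqrt(622) (z = sqrt(-622) = I*sqrt(622) ≈ 24.94*I)
x = -2119*I*sqrt(622)/311 (x = -(-4238)/(I*sqrt(622)) = -(-4238)*(-I*sqrt(622)/622) = -2119*I*sqrt(622)/311 ≈ -169.93*I)
V(p) = -23 + (-434 + p)/(-855 + p) (V(p) = -23 + (p - 434)/(p - 855) = -23 + (-434 + p)/(-855 + p))
135*(-12387) + V(x) = 135*(-12387) + (19231 - (-46618)*I*sqrt(622)/311)/(-855 - 2119*I*sqrt(622)/311) = -1672245 + (19231 + 46618*I*sqrt(622)/311)/(-855 - 2119*I*sqrt(622)/311)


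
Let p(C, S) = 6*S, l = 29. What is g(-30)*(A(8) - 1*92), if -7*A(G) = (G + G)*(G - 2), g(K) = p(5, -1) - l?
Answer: 3700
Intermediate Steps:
g(K) = -35 (g(K) = 6*(-1) - 1*29 = -6 - 29 = -35)
A(G) = -2*G*(-2 + G)/7 (A(G) = -(G + G)*(G - 2)/7 = -2*G*(-2 + G)/7)
g(-30)*(A(8) - 1*92) = -35*((2/7)*8*(2 - 1*8) - 1*92) = -35*((2/7)*8*(2 - 8) - 92) = -35*((2/7)*8*(-6) - 92) = -35*(-96/7 - 92) = -35*(-740/7) = 3700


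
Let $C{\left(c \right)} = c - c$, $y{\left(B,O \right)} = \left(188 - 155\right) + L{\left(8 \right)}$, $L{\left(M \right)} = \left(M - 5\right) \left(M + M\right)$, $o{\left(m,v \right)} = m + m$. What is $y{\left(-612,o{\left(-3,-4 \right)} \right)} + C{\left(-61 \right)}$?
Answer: $81$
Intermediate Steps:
$o{\left(m,v \right)} = 2 m$
$L{\left(M \right)} = 2 M \left(-5 + M\right)$ ($L{\left(M \right)} = \left(-5 + M\right) 2 M = 2 M \left(-5 + M\right)$)
$y{\left(B,O \right)} = 81$ ($y{\left(B,O \right)} = \left(188 - 155\right) + 2 \cdot 8 \left(-5 + 8\right) = 33 + 2 \cdot 8 \cdot 3 = 33 + 48 = 81$)
$C{\left(c \right)} = 0$
$y{\left(-612,o{\left(-3,-4 \right)} \right)} + C{\left(-61 \right)} = 81 + 0 = 81$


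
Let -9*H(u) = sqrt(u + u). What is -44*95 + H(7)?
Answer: -4180 - sqrt(14)/9 ≈ -4180.4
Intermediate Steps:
H(u) = -sqrt(2)*sqrt(u)/9 (H(u) = -sqrt(u + u)/9 = -sqrt(2)*sqrt(u)/9)
-44*95 + H(7) = -44*95 - sqrt(2)*sqrt(7)/9 = -4180 - sqrt(14)/9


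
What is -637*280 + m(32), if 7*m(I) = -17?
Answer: -1248537/7 ≈ -1.7836e+5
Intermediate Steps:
m(I) = -17/7 (m(I) = (⅐)*(-17) = -17/7)
-637*280 + m(32) = -637*280 - 17/7 = -178360 - 17/7 = -1248537/7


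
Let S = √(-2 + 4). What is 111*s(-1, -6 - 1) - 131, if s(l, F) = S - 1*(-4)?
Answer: 313 + 111*√2 ≈ 469.98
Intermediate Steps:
S = √2 ≈ 1.4142
s(l, F) = 4 + √2 (s(l, F) = √2 - 1*(-4) = √2 + 4 = 4 + √2)
111*s(-1, -6 - 1) - 131 = 111*(4 + √2) - 131 = (444 + 111*√2) - 131 = 313 + 111*√2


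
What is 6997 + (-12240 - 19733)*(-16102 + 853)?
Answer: 487563274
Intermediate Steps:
6997 + (-12240 - 19733)*(-16102 + 853) = 6997 - 31973*(-15249) = 6997 + 487556277 = 487563274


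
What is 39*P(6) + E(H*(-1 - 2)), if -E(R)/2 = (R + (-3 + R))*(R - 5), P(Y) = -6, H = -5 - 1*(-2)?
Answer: -354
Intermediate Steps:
H = -3 (H = -5 + 2 = -3)
E(R) = -2*(-5 + R)*(-3 + 2*R) (E(R) = -2*(R + (-3 + R))*(R - 5) = -2*(-3 + 2*R)*(-5 + R) = -2*(-5 + R)*(-3 + 2*R))
39*P(6) + E(H*(-1 - 2)) = 39*(-6) + (-30 - 4*9*(-1 - 2)² + 26*(-3*(-1 - 2))) = -234 + (-30 - 4*(-3*(-3))² + 26*(-3*(-3))) = -234 + (-30 - 4*9² + 26*9) = -234 + (-30 - 4*81 + 234) = -234 + (-30 - 324 + 234) = -234 - 120 = -354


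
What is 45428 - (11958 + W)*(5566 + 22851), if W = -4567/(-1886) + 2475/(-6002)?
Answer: -961677321507051/2829943 ≈ -3.3982e+8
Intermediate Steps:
W = 5685821/2829943 (W = -4567*(-1/1886) + 2475*(-1/6002) = 4567/1886 - 2475/6002 = 5685821/2829943 ≈ 2.0092)
45428 - (11958 + W)*(5566 + 22851) = 45428 - (11958 + 5685821/2829943)*(5566 + 22851) = 45428 - 33846144215*28417/2829943 = 45428 - 1*961805880157655/2829943 = 45428 - 961805880157655/2829943 = -961677321507051/2829943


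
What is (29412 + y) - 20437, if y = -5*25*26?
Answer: 5725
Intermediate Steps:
y = -3250 (y = -125*26 = -3250)
(29412 + y) - 20437 = (29412 - 3250) - 20437 = 26162 - 20437 = 5725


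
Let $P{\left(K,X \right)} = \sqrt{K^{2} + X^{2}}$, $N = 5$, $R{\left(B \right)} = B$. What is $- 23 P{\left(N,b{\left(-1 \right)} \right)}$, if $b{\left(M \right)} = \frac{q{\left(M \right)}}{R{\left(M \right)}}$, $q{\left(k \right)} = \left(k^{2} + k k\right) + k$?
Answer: $- 23 \sqrt{26} \approx -117.28$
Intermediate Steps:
$q{\left(k \right)} = k + 2 k^{2}$ ($q{\left(k \right)} = \left(k^{2} + k^{2}\right) + k = 2 k^{2} + k = k + 2 k^{2}$)
$b{\left(M \right)} = 1 + 2 M$ ($b{\left(M \right)} = \frac{M \left(1 + 2 M\right)}{M} = 1 + 2 M$)
$- 23 P{\left(N,b{\left(-1 \right)} \right)} = - 23 \sqrt{5^{2} + \left(1 + 2 \left(-1\right)\right)^{2}} = - 23 \sqrt{25 + \left(1 - 2\right)^{2}} = - 23 \sqrt{25 + \left(-1\right)^{2}} = - 23 \sqrt{25 + 1} = - 23 \sqrt{26}$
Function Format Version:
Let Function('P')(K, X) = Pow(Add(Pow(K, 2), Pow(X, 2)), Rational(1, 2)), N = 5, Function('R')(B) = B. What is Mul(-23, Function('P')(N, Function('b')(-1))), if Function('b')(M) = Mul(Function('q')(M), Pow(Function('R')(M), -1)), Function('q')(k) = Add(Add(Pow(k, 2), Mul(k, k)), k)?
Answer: Mul(-23, Pow(26, Rational(1, 2))) ≈ -117.28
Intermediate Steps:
Function('q')(k) = Add(k, Mul(2, Pow(k, 2))) (Function('q')(k) = Add(Add(Pow(k, 2), Pow(k, 2)), k) = Add(Mul(2, Pow(k, 2)), k) = Add(k, Mul(2, Pow(k, 2))))
Function('b')(M) = Add(1, Mul(2, M)) (Function('b')(M) = Mul(Mul(M, Add(1, Mul(2, M))), Pow(M, -1)) = Add(1, Mul(2, M)))
Mul(-23, Function('P')(N, Function('b')(-1))) = Mul(-23, Pow(Add(Pow(5, 2), Pow(Add(1, Mul(2, -1)), 2)), Rational(1, 2))) = Mul(-23, Pow(Add(25, Pow(Add(1, -2), 2)), Rational(1, 2))) = Mul(-23, Pow(Add(25, Pow(-1, 2)), Rational(1, 2))) = Mul(-23, Pow(Add(25, 1), Rational(1, 2))) = Mul(-23, Pow(26, Rational(1, 2)))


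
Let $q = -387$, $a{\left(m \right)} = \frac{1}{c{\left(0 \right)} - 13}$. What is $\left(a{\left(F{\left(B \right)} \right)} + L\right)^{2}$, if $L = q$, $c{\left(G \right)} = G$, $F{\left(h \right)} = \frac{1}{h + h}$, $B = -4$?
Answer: $\frac{25321024}{169} \approx 1.4983 \cdot 10^{5}$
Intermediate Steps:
$F{\left(h \right)} = \frac{1}{2 h}$
$a{\left(m \right)} = - \frac{1}{13}$ ($a{\left(m \right)} = \frac{1}{0 - 13} = \frac{1}{-13} = - \frac{1}{13}$)
$L = -387$
$\left(a{\left(F{\left(B \right)} \right)} + L\right)^{2} = \left(- \frac{1}{13} - 387\right)^{2} = \left(- \frac{5032}{13}\right)^{2} = \frac{25321024}{169}$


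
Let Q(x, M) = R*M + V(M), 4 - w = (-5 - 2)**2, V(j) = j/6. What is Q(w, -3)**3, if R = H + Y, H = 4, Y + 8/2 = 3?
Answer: -6859/8 ≈ -857.38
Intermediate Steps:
Y = -1 (Y = -4 + 3 = -1)
V(j) = j/6 (V(j) = j*(1/6) = j/6)
w = -45 (w = 4 - (-5 - 2)**2 = 4 - 1*(-7)**2 = 4 - 1*49 = 4 - 49 = -45)
R = 3 (R = 4 - 1 = 3)
Q(x, M) = 19*M/6 (Q(x, M) = 3*M + M/6 = 19*M/6)
Q(w, -3)**3 = ((19/6)*(-3))**3 = (-19/2)**3 = -6859/8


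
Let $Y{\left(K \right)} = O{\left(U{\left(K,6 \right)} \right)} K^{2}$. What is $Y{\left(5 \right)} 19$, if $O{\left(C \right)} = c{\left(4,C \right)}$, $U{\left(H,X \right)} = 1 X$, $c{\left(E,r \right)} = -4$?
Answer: $-1900$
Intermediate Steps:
$U{\left(H,X \right)} = X$
$O{\left(C \right)} = -4$
$Y{\left(K \right)} = - 4 K^{2}$
$Y{\left(5 \right)} 19 = - 4 \cdot 5^{2} \cdot 19 = \left(-4\right) 25 \cdot 19 = \left(-100\right) 19 = -1900$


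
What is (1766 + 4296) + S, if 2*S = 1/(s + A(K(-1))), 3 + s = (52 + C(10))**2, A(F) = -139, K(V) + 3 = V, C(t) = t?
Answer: 44883049/7404 ≈ 6062.0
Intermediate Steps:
K(V) = -3 + V
s = 3841 (s = -3 + (52 + 10)**2 = -3 + 62**2 = -3 + 3844 = 3841)
S = 1/7404 (S = 1/(2*(3841 - 139)) = (1/2)/3702 = (1/2)*(1/3702) = 1/7404 ≈ 0.00013506)
(1766 + 4296) + S = (1766 + 4296) + 1/7404 = 6062 + 1/7404 = 44883049/7404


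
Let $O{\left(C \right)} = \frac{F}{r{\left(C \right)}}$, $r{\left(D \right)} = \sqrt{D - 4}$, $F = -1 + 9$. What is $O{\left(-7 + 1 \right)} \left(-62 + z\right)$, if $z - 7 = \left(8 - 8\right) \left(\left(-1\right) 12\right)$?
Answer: $44 i \sqrt{10} \approx 139.14 i$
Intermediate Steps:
$z = 7$ ($z = 7 + \left(8 - 8\right) \left(\left(-1\right) 12\right) = 7 + 0 \left(-12\right) = 7 + 0 = 7$)
$F = 8$
$r{\left(D \right)} = \sqrt{-4 + D}$
$O{\left(C \right)} = \frac{8}{\sqrt{-4 + C}}$
$O{\left(-7 + 1 \right)} \left(-62 + z\right) = \frac{8}{\sqrt{-4 + \left(-7 + 1\right)}} \left(-62 + 7\right) = \frac{8}{\sqrt{-4 - 6}} \left(-55\right) = \frac{8}{i \sqrt{10}} \left(-55\right) = 8 \left(- \frac{i \sqrt{10}}{10}\right) \left(-55\right) = - \frac{4 i \sqrt{10}}{5} \left(-55\right) = 44 i \sqrt{10}$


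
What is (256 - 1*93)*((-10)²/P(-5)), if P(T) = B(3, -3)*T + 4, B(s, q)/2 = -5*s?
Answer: 8150/77 ≈ 105.84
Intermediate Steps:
B(s, q) = -10*s (B(s, q) = 2*(-5*s) = -10*s)
P(T) = 4 - 30*T (P(T) = (-10*3)*T + 4 = -30*T + 4 = 4 - 30*T)
(256 - 1*93)*((-10)²/P(-5)) = (256 - 1*93)*((-10)²/(4 - 30*(-5))) = (256 - 93)*(100/(4 + 150)) = 163*(100/154) = 163*(100*(1/154)) = 163*(50/77) = 8150/77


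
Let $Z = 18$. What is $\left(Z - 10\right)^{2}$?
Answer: $64$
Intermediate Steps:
$\left(Z - 10\right)^{2} = \left(18 - 10\right)^{2} = 8^{2} = 64$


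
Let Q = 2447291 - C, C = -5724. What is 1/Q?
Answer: 1/2453015 ≈ 4.0766e-7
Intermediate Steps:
Q = 2453015 (Q = 2447291 - 1*(-5724) = 2447291 + 5724 = 2453015)
1/Q = 1/2453015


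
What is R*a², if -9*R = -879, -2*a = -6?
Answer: 879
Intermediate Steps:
a = 3 (a = -½*(-6) = 3)
R = 293/3 (R = -⅑*(-879) = 293/3 ≈ 97.667)
R*a² = (293/3)*3² = (293/3)*9 = 879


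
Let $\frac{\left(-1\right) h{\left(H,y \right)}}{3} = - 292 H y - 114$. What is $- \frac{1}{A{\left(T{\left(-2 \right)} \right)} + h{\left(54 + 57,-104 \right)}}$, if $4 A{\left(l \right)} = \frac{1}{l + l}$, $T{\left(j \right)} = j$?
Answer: $\frac{16}{161795233} \approx 9.889 \cdot 10^{-8}$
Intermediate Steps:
$h{\left(H,y \right)} = 342 + 876 H y$ ($h{\left(H,y \right)} = - 3 \left(- 292 H y - 114\right) = - 3 \left(-114 - 292 H y\right) = 342 + 876 H y$)
$A{\left(l \right)} = \frac{1}{8 l}$ ($A{\left(l \right)} = \frac{1}{4 \left(l + l\right)} = \frac{1}{4 \cdot 2 l} = \frac{\frac{1}{2} \frac{1}{l}}{4} = \frac{1}{8 l}$)
$- \frac{1}{A{\left(T{\left(-2 \right)} \right)} + h{\left(54 + 57,-104 \right)}} = - \frac{1}{\frac{1}{8 \left(-2\right)} + \left(342 + 876 \left(54 + 57\right) \left(-104\right)\right)} = - \frac{1}{\frac{1}{8} \left(- \frac{1}{2}\right) + \left(342 + 876 \cdot 111 \left(-104\right)\right)} = - \frac{1}{- \frac{1}{16} + \left(342 - 10112544\right)} = - \frac{1}{- \frac{1}{16} - 10112202} = - \frac{1}{- \frac{161795233}{16}} = \left(-1\right) \left(- \frac{16}{161795233}\right) = \frac{16}{161795233}$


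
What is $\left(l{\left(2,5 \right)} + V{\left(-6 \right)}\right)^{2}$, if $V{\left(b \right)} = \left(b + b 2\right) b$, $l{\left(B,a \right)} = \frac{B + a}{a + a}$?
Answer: $\frac{1181569}{100} \approx 11816.0$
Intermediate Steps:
$l{\left(B,a \right)} = \frac{B + a}{2 a}$
$V{\left(b \right)} = 3 b^{2}$ ($V{\left(b \right)} = \left(b + 2 b\right) b = 3 b b = 3 b^{2}$)
$\left(l{\left(2,5 \right)} + V{\left(-6 \right)}\right)^{2} = \left(\frac{2 + 5}{2 \cdot 5} + 3 \left(-6\right)^{2}\right)^{2} = \left(\frac{1}{2} \cdot \frac{1}{5} \cdot 7 + 3 \cdot 36\right)^{2} = \left(\frac{7}{10} + 108\right)^{2} = \left(\frac{1087}{10}\right)^{2} = \frac{1181569}{100}$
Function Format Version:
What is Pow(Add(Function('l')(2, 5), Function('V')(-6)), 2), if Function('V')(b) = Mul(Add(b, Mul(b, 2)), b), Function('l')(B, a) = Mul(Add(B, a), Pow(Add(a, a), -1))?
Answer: Rational(1181569, 100) ≈ 11816.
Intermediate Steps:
Function('l')(B, a) = Mul(Rational(1, 2), Pow(a, -1), Add(B, a)) (Function('l')(B, a) = Mul(Add(B, a), Pow(Mul(2, a), -1)) = Mul(Add(B, a), Mul(Rational(1, 2), Pow(a, -1))) = Mul(Rational(1, 2), Pow(a, -1), Add(B, a)))
Function('V')(b) = Mul(3, Pow(b, 2)) (Function('V')(b) = Mul(Add(b, Mul(2, b)), b) = Mul(Mul(3, b), b) = Mul(3, Pow(b, 2)))
Pow(Add(Function('l')(2, 5), Function('V')(-6)), 2) = Pow(Add(Mul(Rational(1, 2), Pow(5, -1), Add(2, 5)), Mul(3, Pow(-6, 2))), 2) = Pow(Add(Mul(Rational(1, 2), Rational(1, 5), 7), Mul(3, 36)), 2) = Pow(Add(Rational(7, 10), 108), 2) = Pow(Rational(1087, 10), 2) = Rational(1181569, 100)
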